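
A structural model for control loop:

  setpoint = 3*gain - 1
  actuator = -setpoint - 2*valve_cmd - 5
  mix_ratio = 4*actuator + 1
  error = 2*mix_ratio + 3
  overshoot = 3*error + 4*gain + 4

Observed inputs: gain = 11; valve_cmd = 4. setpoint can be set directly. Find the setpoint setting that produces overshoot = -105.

setpoint = -6

Intervening on setpoint fixes its value directly, overriding its dependence on gain.
Substituting into the actuator equation gives actuator = -setpoint - 13.
mix_ratio becomes -4*setpoint - 51.
So error = -8*setpoint - 99.
Substituting into the overshoot equation gives overshoot = -24*setpoint - 249.
Solve -24*setpoint - 249 = -105: setpoint = (-105 + 249) / -24 = -6.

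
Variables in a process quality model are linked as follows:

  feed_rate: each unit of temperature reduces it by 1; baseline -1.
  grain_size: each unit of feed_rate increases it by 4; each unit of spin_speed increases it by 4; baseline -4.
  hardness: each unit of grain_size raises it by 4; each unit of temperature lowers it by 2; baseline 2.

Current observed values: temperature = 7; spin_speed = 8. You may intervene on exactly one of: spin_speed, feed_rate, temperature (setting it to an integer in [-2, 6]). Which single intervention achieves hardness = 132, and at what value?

set feed_rate = 2

Intervening on spin_speed: hardness = 16*spin_speed - 156. Reaching 132 requires spin_speed = 18, outside [-2, 6].
Intervening on feed_rate: with other inputs at their observed values, hardness = 16*feed_rate + 100. Solving for 132 gives feed_rate = 2, within [-2, 6].
Intervening on temperature: hardness = -18*temperature + 98. Reaching 132 requires temperature = -17/9, not an integer.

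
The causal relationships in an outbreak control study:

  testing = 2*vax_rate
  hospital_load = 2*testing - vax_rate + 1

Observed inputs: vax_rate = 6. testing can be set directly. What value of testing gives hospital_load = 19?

Intervening on testing fixes its value directly, overriding its dependence on vax_rate.
Substituting into the hospital_load equation gives hospital_load = 2*testing - 5.
Solve 2*testing - 5 = 19: testing = (19 + 5) / 2 = 12.

testing = 12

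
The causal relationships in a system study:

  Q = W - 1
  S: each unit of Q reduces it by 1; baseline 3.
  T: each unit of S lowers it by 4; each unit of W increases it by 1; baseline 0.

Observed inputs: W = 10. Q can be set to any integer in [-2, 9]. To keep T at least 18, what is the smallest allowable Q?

Intervening on Q fixes its value directly, overriding its dependence on W.
Substituting into the T equation gives T = 4*Q - 2.
Require 4*Q - 2 ≥ 18, so Q ≥ 5.
The smallest integer in [-2, 9] satisfying this is 5.

Q = 5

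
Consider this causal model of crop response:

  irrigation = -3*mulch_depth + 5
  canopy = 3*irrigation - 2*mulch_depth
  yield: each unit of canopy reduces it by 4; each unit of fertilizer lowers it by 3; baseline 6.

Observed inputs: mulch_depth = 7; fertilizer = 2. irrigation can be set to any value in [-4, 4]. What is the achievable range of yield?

Intervening on irrigation fixes its value directly, overriding its dependence on mulch_depth.
Substituting into the canopy equation gives canopy = 3*irrigation - 14.
This gives yield = -12*irrigation + 56.
Linear in irrigation, so extremes are at the endpoints: irrigation = -4 gives yield = 104; irrigation = 4 gives yield = 8.

8 to 104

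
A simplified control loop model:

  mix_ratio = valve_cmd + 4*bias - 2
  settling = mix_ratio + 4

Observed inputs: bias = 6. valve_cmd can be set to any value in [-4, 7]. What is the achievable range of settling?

Substituting into the mix_ratio equation gives mix_ratio = valve_cmd + 22.
Substituting into the settling equation gives settling = valve_cmd + 26.
Linear in valve_cmd, so extremes are at the endpoints: valve_cmd = -4 gives settling = 22; valve_cmd = 7 gives settling = 33.

22 to 33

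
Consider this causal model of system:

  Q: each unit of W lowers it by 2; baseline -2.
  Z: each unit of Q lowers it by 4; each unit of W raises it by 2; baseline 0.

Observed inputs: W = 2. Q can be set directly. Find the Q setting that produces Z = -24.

Intervening on Q fixes its value directly, overriding its dependence on W.
Substituting into the Z equation gives Z = -4*Q + 4.
Solve -4*Q + 4 = -24: Q = (-24 - 4) / -4 = 7.

Q = 7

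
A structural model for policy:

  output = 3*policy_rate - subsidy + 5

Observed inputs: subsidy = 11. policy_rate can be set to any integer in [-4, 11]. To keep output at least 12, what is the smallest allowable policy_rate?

Substituting into the output equation gives output = 3*policy_rate - 6.
Require 3*policy_rate - 6 ≥ 12, so policy_rate ≥ 6.
The smallest integer in [-4, 11] satisfying this is 6.

policy_rate = 6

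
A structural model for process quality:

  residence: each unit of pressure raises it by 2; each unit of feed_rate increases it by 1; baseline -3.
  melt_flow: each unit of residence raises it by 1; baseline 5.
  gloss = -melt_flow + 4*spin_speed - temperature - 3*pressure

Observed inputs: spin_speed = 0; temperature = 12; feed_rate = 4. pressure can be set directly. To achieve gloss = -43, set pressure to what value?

Substituting into the residence equation gives residence = 2*pressure + 1.
melt_flow becomes 2*pressure + 6.
So gloss = -5*pressure - 18.
Solve -5*pressure - 18 = -43: pressure = (-43 + 18) / -5 = 5.

pressure = 5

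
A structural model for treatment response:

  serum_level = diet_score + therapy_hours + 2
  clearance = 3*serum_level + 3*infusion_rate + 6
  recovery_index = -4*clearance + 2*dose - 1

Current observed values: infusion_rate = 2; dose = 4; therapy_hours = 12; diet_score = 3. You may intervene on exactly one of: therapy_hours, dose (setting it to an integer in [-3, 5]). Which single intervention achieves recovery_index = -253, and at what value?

Intervening on therapy_hours: recovery_index = -12*therapy_hours - 101. Reaching -253 requires therapy_hours = 38/3, not an integer.
Intervening on dose: with other inputs at their observed values, recovery_index = 2*dose - 253. Solving for -253 gives dose = 0, within [-3, 5].

set dose = 0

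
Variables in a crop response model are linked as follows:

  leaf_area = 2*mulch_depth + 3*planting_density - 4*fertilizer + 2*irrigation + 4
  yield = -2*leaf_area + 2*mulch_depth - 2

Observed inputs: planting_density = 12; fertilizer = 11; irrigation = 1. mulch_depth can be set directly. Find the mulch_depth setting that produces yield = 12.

mulch_depth = -5

Substituting into the leaf_area equation gives leaf_area = 2*mulch_depth - 2.
Substituting into the yield equation gives yield = -2*mulch_depth + 2.
Solve -2*mulch_depth + 2 = 12: mulch_depth = (12 - 2) / -2 = -5.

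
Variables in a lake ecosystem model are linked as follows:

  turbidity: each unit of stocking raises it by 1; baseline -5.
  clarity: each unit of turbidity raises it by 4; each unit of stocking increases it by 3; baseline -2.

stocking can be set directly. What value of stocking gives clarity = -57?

stocking = -5

Substituting into the clarity equation gives clarity = 7*stocking - 22.
Solve 7*stocking - 22 = -57: stocking = (-57 + 22) / 7 = -5.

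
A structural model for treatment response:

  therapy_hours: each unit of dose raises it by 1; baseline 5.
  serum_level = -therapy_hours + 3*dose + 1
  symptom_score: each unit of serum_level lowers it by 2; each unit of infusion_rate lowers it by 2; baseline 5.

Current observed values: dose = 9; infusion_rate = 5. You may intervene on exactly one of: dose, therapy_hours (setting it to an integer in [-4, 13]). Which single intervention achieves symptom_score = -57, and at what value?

set therapy_hours = 2

Intervening on dose: symptom_score = -4*dose + 3. Reaching -57 requires dose = 15, outside [-4, 13].
Intervening on therapy_hours: with other inputs at their observed values, symptom_score = 2*therapy_hours - 61. Solving for -57 gives therapy_hours = 2, within [-4, 13].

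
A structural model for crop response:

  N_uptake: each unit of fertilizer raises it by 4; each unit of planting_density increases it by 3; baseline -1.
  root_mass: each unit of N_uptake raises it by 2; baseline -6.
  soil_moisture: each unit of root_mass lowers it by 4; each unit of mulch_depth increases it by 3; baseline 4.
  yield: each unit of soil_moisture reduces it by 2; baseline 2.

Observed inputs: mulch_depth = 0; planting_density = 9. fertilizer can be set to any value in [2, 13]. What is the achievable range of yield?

Substituting into the N_uptake equation gives N_uptake = 4*fertilizer + 26.
Substituting into the root_mass equation gives root_mass = 8*fertilizer + 46.
Substituting into the soil_moisture equation gives soil_moisture = -32*fertilizer - 180.
Substituting into the yield equation gives yield = 64*fertilizer + 362.
Linear in fertilizer, so extremes are at the endpoints: fertilizer = 2 gives yield = 490; fertilizer = 13 gives yield = 1194.

490 to 1194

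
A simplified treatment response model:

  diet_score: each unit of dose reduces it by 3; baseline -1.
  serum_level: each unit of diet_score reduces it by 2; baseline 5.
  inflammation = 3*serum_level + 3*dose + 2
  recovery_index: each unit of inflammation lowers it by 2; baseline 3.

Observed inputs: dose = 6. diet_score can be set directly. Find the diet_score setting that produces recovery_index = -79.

Intervening on diet_score fixes its value directly, overriding its dependence on dose.
Substituting into the inflammation equation gives inflammation = -6*diet_score + 35.
Substituting into the recovery_index equation gives recovery_index = 12*diet_score - 67.
Solve 12*diet_score - 67 = -79: diet_score = (-79 + 67) / 12 = -1.

diet_score = -1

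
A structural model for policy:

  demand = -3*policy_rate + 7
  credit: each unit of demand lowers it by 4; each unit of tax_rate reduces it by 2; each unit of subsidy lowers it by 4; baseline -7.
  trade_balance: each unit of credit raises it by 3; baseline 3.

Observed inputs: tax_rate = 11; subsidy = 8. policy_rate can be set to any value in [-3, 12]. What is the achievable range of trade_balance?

Substituting into the credit equation gives credit = 12*policy_rate - 89.
This gives trade_balance = 36*policy_rate - 264.
Linear in policy_rate, so extremes are at the endpoints: policy_rate = -3 gives trade_balance = -372; policy_rate = 12 gives trade_balance = 168.

-372 to 168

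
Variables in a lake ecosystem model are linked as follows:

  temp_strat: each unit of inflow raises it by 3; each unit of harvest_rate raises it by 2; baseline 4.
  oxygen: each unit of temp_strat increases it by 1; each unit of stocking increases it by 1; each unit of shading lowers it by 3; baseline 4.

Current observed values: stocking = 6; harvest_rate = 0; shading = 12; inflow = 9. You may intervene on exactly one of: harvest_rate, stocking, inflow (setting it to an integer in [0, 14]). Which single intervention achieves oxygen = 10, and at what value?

set stocking = 11

Intervening on harvest_rate: oxygen = 2*harvest_rate + 5. Reaching 10 requires harvest_rate = 5/2, not an integer.
Intervening on stocking: with other inputs at their observed values, oxygen = stocking - 1. Solving for 10 gives stocking = 11, within [0, 14].
Intervening on inflow: oxygen = 3*inflow - 22. Reaching 10 requires inflow = 32/3, not an integer.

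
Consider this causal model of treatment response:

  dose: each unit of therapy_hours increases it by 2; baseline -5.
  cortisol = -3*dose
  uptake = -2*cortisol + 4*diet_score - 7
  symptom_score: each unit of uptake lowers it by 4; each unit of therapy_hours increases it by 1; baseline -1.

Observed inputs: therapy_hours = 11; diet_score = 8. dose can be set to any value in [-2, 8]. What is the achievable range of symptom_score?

Intervening on dose fixes its value directly, overriding its dependence on therapy_hours.
Substituting into the uptake equation gives uptake = 6*dose + 25.
Substituting into the symptom_score equation gives symptom_score = -24*dose - 90.
Linear in dose, so extremes are at the endpoints: dose = -2 gives symptom_score = -42; dose = 8 gives symptom_score = -282.

-282 to -42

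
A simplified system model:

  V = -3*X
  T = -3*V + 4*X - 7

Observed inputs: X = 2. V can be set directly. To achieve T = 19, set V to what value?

V = -6

Intervening on V fixes its value directly, overriding its dependence on X.
Substituting into the T equation gives T = -3*V + 1.
Solve -3*V + 1 = 19: V = (19 - 1) / -3 = -6.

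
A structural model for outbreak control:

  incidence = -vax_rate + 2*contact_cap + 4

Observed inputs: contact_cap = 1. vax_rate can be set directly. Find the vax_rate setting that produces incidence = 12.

vax_rate = -6

Substituting into the incidence equation gives incidence = -vax_rate + 6.
Solve -vax_rate + 6 = 12: vax_rate = (12 - 6) / -1 = -6.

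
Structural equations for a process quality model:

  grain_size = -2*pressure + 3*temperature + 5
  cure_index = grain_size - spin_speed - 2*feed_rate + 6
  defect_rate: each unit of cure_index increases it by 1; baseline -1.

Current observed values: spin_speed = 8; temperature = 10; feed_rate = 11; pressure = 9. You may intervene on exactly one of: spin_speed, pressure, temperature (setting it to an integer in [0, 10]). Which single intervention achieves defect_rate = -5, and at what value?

set spin_speed = 5

Intervening on spin_speed: with other inputs at their observed values, defect_rate = -spin_speed. Solving for -5 gives spin_speed = 5, within [0, 10].
Intervening on pressure: defect_rate = -2*pressure + 10. Reaching -5 requires pressure = 15/2, not an integer.
Intervening on temperature: defect_rate = 3*temperature - 38. Reaching -5 requires temperature = 11, outside [0, 10].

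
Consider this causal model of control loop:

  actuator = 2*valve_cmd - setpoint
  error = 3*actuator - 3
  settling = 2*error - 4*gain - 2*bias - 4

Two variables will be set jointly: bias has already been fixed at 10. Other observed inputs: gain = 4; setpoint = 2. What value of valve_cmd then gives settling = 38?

With bias held at 10:
Substituting into the actuator equation gives actuator = 2*valve_cmd - 2.
This gives error = 6*valve_cmd - 9.
Substituting into the settling equation gives settling = 12*valve_cmd - 58.
Solve 12*valve_cmd - 58 = 38: valve_cmd = (38 + 58) / 12 = 8.

valve_cmd = 8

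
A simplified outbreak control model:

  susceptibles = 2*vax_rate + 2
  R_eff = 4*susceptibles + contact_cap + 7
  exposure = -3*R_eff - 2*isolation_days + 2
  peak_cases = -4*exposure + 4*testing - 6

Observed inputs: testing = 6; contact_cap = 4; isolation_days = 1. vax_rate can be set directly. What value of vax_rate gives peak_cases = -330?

Substituting into the R_eff equation gives R_eff = 8*vax_rate + 19.
Substituting into the exposure equation gives exposure = -24*vax_rate - 57.
So peak_cases = 96*vax_rate + 246.
Solve 96*vax_rate + 246 = -330: vax_rate = (-330 - 246) / 96 = -6.

vax_rate = -6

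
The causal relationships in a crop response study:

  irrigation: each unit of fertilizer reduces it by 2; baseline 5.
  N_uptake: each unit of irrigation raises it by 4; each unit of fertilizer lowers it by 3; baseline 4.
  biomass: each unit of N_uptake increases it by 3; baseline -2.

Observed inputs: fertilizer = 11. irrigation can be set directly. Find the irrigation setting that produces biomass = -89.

irrigation = 0

Intervening on irrigation fixes its value directly, overriding its dependence on fertilizer.
Substituting into the N_uptake equation gives N_uptake = 4*irrigation - 29.
So biomass = 12*irrigation - 89.
Solve 12*irrigation - 89 = -89: irrigation = (-89 + 89) / 12 = 0.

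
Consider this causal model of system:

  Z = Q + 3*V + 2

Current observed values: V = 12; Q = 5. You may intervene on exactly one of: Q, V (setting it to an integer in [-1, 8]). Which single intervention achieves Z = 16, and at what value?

Intervening on Q: Z = Q + 38. Reaching 16 requires Q = -22, outside [-1, 8].
Intervening on V: with other inputs at their observed values, Z = 3*V + 7. Solving for 16 gives V = 3, within [-1, 8].

set V = 3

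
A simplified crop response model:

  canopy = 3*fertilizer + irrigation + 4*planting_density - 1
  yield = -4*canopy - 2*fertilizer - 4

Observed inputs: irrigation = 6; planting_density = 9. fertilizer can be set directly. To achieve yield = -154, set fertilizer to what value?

Substituting into the canopy equation gives canopy = 3*fertilizer + 41.
Substituting into the yield equation gives yield = -14*fertilizer - 168.
Solve -14*fertilizer - 168 = -154: fertilizer = (-154 + 168) / -14 = -1.

fertilizer = -1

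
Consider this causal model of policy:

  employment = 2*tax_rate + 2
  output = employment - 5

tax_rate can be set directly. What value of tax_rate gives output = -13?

tax_rate = -5

Substituting into the output equation gives output = 2*tax_rate - 3.
Solve 2*tax_rate - 3 = -13: tax_rate = (-13 + 3) / 2 = -5.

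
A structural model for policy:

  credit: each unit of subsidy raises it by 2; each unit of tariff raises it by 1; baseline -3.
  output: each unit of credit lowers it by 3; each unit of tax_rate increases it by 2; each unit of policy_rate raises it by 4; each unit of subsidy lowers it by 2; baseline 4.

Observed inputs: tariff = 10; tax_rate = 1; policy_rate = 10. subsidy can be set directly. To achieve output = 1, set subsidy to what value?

subsidy = 3

Substituting into the credit equation gives credit = 2*subsidy + 7.
Substituting into the output equation gives output = -8*subsidy + 25.
Solve -8*subsidy + 25 = 1: subsidy = (1 - 25) / -8 = 3.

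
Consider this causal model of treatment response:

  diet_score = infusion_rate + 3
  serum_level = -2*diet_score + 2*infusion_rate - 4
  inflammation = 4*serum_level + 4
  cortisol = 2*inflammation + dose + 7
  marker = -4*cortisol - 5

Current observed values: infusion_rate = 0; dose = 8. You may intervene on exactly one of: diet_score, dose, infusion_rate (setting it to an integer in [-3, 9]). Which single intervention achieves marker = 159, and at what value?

set diet_score = 2

Intervening on diet_score: with other inputs at their observed values, marker = 64*diet_score + 31. Solving for 159 gives diet_score = 2, within [-3, 9].
Intervening on dose: marker = -4*dose + 255. Reaching 159 requires dose = 24, outside [-3, 9].
Intervening on infusion_rate: the paths from infusion_rate to marker cancel (net effect zero), leaving marker = 223; 159 is unreachable this way.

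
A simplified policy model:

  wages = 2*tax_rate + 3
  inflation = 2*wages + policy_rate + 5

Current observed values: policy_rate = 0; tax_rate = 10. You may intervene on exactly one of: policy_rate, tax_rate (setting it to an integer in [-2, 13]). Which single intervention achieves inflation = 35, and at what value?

Intervening on policy_rate: inflation = policy_rate + 51. Reaching 35 requires policy_rate = -16, outside [-2, 13].
Intervening on tax_rate: with other inputs at their observed values, inflation = 4*tax_rate + 11. Solving for 35 gives tax_rate = 6, within [-2, 13].

set tax_rate = 6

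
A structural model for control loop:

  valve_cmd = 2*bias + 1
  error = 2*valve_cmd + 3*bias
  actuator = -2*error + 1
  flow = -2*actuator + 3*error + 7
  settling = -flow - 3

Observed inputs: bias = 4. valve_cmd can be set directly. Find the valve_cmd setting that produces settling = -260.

valve_cmd = 12

Intervening on valve_cmd fixes its value directly, overriding its dependence on bias.
Substituting into the error equation gives error = 2*valve_cmd + 12.
Substituting into the actuator equation gives actuator = -4*valve_cmd - 23.
So flow = 14*valve_cmd + 89.
Substituting into the settling equation gives settling = -14*valve_cmd - 92.
Solve -14*valve_cmd - 92 = -260: valve_cmd = (-260 + 92) / -14 = 12.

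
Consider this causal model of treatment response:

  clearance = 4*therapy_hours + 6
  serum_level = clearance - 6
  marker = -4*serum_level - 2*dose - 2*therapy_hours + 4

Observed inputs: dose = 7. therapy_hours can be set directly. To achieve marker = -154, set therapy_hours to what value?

Substituting into the serum_level equation gives serum_level = 4*therapy_hours.
Substituting into the marker equation gives marker = -18*therapy_hours - 10.
Solve -18*therapy_hours - 10 = -154: therapy_hours = (-154 + 10) / -18 = 8.

therapy_hours = 8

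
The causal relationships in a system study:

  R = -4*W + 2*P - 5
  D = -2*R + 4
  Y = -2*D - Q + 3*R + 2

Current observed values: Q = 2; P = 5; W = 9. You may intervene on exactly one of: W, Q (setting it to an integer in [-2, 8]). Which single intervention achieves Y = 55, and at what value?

set W = -1

Intervening on W: with other inputs at their observed values, Y = -28*W + 27. Solving for 55 gives W = -1, within [-2, 8].
Intervening on Q: Y = -Q - 223. Reaching 55 requires Q = -278, outside [-2, 8].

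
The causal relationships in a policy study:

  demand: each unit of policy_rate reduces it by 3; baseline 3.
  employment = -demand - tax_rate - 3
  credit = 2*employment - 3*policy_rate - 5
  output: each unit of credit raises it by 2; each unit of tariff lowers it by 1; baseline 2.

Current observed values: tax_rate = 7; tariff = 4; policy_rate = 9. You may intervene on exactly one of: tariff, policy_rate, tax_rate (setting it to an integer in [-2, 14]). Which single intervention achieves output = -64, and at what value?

Intervening on tariff: output = -tariff - 6. Reaching -64 requires tariff = 58, outside [-2, 14].
Intervening on policy_rate: with other inputs at their observed values, output = 6*policy_rate - 64. Solving for -64 gives policy_rate = 0, within [-2, 14].
Intervening on tax_rate: output = -4*tax_rate + 18. Reaching -64 requires tax_rate = 41/2, not an integer.

set policy_rate = 0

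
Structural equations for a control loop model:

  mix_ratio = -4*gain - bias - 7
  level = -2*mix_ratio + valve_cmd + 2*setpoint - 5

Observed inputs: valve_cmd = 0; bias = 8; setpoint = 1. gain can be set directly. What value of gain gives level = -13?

gain = -5

Substituting into the mix_ratio equation gives mix_ratio = -4*gain - 15.
Substituting into the level equation gives level = 8*gain + 27.
Solve 8*gain + 27 = -13: gain = (-13 - 27) / 8 = -5.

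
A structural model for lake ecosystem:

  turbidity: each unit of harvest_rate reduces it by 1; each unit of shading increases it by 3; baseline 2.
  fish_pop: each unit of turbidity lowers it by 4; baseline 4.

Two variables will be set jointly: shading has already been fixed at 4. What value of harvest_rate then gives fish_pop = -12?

With shading held at 4:
Substituting into the turbidity equation gives turbidity = -harvest_rate + 14.
fish_pop becomes 4*harvest_rate - 52.
Solve 4*harvest_rate - 52 = -12: harvest_rate = (-12 + 52) / 4 = 10.

harvest_rate = 10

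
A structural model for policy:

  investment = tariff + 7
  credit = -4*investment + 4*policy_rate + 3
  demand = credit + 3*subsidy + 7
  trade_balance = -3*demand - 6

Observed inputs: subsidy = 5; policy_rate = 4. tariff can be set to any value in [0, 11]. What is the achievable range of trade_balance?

-45 to 87

Substituting into the credit equation gives credit = -4*tariff - 9.
demand becomes -4*tariff + 13.
Substituting into the trade_balance equation gives trade_balance = 12*tariff - 45.
Linear in tariff, so extremes are at the endpoints: tariff = 0 gives trade_balance = -45; tariff = 11 gives trade_balance = 87.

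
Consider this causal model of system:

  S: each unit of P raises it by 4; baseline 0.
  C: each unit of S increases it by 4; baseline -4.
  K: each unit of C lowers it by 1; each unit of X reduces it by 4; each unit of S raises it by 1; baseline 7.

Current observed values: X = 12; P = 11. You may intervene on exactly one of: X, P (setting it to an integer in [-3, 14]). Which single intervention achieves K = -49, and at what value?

Intervening on X: K = -4*X - 121. Reaching -49 requires X = -18, outside [-3, 14].
Intervening on P: with other inputs at their observed values, K = -12*P - 37. Solving for -49 gives P = 1, within [-3, 14].

set P = 1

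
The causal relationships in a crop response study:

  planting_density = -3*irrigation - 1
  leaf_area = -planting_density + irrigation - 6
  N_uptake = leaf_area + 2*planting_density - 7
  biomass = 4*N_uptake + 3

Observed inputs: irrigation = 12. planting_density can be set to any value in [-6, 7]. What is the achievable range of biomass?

Intervening on planting_density fixes its value directly, overriding its dependence on irrigation.
Substituting into the leaf_area equation gives leaf_area = -planting_density + 6.
So N_uptake = planting_density - 1.
Substituting into the biomass equation gives biomass = 4*planting_density - 1.
Linear in planting_density, so extremes are at the endpoints: planting_density = -6 gives biomass = -25; planting_density = 7 gives biomass = 27.

-25 to 27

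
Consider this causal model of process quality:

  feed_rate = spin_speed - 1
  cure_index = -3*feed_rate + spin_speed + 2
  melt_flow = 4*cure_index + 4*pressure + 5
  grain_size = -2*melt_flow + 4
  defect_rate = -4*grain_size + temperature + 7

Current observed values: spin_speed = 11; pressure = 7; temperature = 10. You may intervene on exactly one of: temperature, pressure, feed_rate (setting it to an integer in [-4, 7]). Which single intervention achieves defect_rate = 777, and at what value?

set feed_rate = -1

Intervening on temperature: defect_rate = temperature - 289. Reaching 777 requires temperature = 1066, outside [-4, 7].
Intervening on pressure: defect_rate = 32*pressure - 503. Reaching 777 requires pressure = 40, outside [-4, 7].
Intervening on feed_rate: with other inputs at their observed values, defect_rate = -96*feed_rate + 681. Solving for 777 gives feed_rate = -1, within [-4, 7].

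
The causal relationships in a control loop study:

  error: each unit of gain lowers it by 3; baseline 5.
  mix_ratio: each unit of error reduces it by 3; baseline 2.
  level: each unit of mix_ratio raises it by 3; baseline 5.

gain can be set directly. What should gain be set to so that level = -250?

gain = -8

Substituting into the mix_ratio equation gives mix_ratio = 9*gain - 13.
This gives level = 27*gain - 34.
Solve 27*gain - 34 = -250: gain = (-250 + 34) / 27 = -8.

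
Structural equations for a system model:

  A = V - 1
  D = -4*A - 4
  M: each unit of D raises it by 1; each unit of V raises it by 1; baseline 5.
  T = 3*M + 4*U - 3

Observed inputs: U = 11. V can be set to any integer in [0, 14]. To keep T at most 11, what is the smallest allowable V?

Substituting into the D equation gives D = -4*V.
Substituting into the M equation gives M = -3*V + 5.
So T = -9*V + 56.
Require -9*V + 56 ≤ 11, so V ≥ 5.
The smallest integer in [0, 14] satisfying this is 5.

V = 5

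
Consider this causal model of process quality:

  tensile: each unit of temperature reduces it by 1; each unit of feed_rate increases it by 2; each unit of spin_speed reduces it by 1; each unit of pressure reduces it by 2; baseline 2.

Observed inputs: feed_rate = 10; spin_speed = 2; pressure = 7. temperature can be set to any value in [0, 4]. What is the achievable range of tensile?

2 to 6

Substituting into the tensile equation gives tensile = -temperature + 6.
Linear in temperature, so extremes are at the endpoints: temperature = 0 gives tensile = 6; temperature = 4 gives tensile = 2.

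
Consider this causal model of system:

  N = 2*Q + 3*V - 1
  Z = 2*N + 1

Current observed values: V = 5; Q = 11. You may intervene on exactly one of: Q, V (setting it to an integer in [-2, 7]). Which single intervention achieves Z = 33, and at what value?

Intervening on Q: with other inputs at their observed values, Z = 4*Q + 29. Solving for 33 gives Q = 1, within [-2, 7].
Intervening on V: Z = 6*V + 43. Reaching 33 requires V = -5/3, not an integer.

set Q = 1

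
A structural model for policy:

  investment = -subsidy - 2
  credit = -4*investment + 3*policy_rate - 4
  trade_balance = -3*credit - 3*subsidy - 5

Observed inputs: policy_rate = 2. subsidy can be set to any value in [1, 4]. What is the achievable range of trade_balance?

Substituting into the credit equation gives credit = 4*subsidy + 10.
This gives trade_balance = -15*subsidy - 35.
Linear in subsidy, so extremes are at the endpoints: subsidy = 1 gives trade_balance = -50; subsidy = 4 gives trade_balance = -95.

-95 to -50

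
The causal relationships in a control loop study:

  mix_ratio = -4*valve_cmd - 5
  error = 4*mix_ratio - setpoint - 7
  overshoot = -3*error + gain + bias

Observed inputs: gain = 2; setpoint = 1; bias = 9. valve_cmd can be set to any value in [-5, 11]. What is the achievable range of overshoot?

Substituting into the error equation gives error = -16*valve_cmd - 28.
Substituting into the overshoot equation gives overshoot = 48*valve_cmd + 95.
Linear in valve_cmd, so extremes are at the endpoints: valve_cmd = -5 gives overshoot = -145; valve_cmd = 11 gives overshoot = 623.

-145 to 623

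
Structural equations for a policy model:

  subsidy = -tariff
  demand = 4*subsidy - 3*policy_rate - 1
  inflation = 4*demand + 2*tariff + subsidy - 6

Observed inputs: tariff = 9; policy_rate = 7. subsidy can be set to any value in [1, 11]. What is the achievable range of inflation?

-59 to 111

Intervening on subsidy fixes its value directly, overriding its dependence on tariff.
Substituting into the demand equation gives demand = 4*subsidy - 22.
Substituting into the inflation equation gives inflation = 17*subsidy - 76.
Linear in subsidy, so extremes are at the endpoints: subsidy = 1 gives inflation = -59; subsidy = 11 gives inflation = 111.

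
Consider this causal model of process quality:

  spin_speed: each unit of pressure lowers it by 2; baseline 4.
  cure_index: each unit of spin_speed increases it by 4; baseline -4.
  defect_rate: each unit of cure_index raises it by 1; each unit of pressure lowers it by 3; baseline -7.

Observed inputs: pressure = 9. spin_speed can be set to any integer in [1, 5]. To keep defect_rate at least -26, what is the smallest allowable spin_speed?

spin_speed = 3

Intervening on spin_speed fixes its value directly, overriding its dependence on pressure.
Substituting into the defect_rate equation gives defect_rate = 4*spin_speed - 38.
Require 4*spin_speed - 38 ≥ -26, so spin_speed ≥ 3.
The smallest integer in [1, 5] satisfying this is 3.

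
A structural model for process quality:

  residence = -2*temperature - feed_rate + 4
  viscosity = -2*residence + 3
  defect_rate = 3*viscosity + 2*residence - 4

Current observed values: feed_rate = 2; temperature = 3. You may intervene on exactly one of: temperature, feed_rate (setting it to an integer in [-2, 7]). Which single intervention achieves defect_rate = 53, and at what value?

set temperature = 7

Intervening on temperature: with other inputs at their observed values, defect_rate = 8*temperature - 3. Solving for 53 gives temperature = 7, within [-2, 7].
Intervening on feed_rate: defect_rate = 4*feed_rate + 13. Reaching 53 requires feed_rate = 10, outside [-2, 7].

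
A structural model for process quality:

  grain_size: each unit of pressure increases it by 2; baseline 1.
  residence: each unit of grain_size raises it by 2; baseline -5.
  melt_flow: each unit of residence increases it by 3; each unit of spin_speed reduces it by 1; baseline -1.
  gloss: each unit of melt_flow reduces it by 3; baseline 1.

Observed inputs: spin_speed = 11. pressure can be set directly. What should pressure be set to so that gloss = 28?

Substituting into the residence equation gives residence = 4*pressure - 3.
This gives melt_flow = 12*pressure - 21.
Substituting into the gloss equation gives gloss = -36*pressure + 64.
Solve -36*pressure + 64 = 28: pressure = (28 - 64) / -36 = 1.

pressure = 1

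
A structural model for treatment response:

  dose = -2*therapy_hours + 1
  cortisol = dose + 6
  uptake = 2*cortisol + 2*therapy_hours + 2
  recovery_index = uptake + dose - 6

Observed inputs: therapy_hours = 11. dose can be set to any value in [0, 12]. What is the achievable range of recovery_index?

Intervening on dose fixes its value directly, overriding its dependence on therapy_hours.
Substituting into the uptake equation gives uptake = 2*dose + 36.
Substituting into the recovery_index equation gives recovery_index = 3*dose + 30.
Linear in dose, so extremes are at the endpoints: dose = 0 gives recovery_index = 30; dose = 12 gives recovery_index = 66.

30 to 66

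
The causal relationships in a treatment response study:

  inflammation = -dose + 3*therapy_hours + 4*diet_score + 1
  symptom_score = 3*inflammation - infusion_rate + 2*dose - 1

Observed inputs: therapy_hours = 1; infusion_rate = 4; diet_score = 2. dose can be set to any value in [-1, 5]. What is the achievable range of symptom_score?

26 to 32

Substituting into the inflammation equation gives inflammation = -dose + 12.
This gives symptom_score = -dose + 31.
Linear in dose, so extremes are at the endpoints: dose = -1 gives symptom_score = 32; dose = 5 gives symptom_score = 26.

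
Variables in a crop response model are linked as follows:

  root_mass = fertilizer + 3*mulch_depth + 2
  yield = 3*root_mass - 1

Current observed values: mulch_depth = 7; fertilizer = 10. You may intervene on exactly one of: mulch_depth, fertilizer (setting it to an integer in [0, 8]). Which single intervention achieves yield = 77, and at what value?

set fertilizer = 3

Intervening on mulch_depth: yield = 9*mulch_depth + 35. Reaching 77 requires mulch_depth = 14/3, not an integer.
Intervening on fertilizer: with other inputs at their observed values, yield = 3*fertilizer + 68. Solving for 77 gives fertilizer = 3, within [0, 8].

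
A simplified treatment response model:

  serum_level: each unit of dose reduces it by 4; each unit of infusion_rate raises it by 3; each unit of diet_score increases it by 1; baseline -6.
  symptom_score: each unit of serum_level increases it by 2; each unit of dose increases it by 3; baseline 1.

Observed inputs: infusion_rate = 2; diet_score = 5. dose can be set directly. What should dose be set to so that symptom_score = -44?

dose = 11

Substituting into the serum_level equation gives serum_level = -4*dose + 5.
Substituting into the symptom_score equation gives symptom_score = -5*dose + 11.
Solve -5*dose + 11 = -44: dose = (-44 - 11) / -5 = 11.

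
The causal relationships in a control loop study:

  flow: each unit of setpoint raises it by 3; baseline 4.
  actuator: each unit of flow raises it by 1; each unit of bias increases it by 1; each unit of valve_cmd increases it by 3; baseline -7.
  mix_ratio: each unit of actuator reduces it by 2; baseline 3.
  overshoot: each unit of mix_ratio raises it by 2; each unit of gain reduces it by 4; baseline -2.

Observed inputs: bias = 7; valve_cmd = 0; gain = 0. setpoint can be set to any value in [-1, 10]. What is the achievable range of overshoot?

-132 to 0

Substituting into the actuator equation gives actuator = 3*setpoint + 4.
Substituting into the mix_ratio equation gives mix_ratio = -6*setpoint - 5.
So overshoot = -12*setpoint - 12.
Linear in setpoint, so extremes are at the endpoints: setpoint = -1 gives overshoot = 0; setpoint = 10 gives overshoot = -132.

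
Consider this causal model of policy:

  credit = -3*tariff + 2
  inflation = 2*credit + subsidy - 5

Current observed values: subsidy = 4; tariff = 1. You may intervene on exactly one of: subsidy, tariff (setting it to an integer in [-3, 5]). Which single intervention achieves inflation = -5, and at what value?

set subsidy = 2

Intervening on subsidy: with other inputs at their observed values, inflation = subsidy - 7. Solving for -5 gives subsidy = 2, within [-3, 5].
Intervening on tariff: inflation = -6*tariff + 3. Reaching -5 requires tariff = 4/3, not an integer.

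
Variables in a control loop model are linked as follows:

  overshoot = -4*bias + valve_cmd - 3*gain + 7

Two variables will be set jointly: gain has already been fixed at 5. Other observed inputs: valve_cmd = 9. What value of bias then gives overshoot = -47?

bias = 12

With gain held at 5:
Substituting into the overshoot equation gives overshoot = -4*bias + 1.
Solve -4*bias + 1 = -47: bias = (-47 - 1) / -4 = 12.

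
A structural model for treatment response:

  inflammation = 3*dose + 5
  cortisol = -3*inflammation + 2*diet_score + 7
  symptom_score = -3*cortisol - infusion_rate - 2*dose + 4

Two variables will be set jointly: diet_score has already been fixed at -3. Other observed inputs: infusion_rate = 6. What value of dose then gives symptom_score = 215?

dose = 7

With diet_score held at -3:
Substituting into the cortisol equation gives cortisol = -9*dose - 14.
This gives symptom_score = 25*dose + 40.
Solve 25*dose + 40 = 215: dose = (215 - 40) / 25 = 7.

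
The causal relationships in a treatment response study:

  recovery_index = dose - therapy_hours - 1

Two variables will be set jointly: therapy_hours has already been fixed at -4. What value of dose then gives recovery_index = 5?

dose = 2

With therapy_hours held at -4:
Substituting into the recovery_index equation gives recovery_index = dose + 3.
Solve dose + 3 = 5: dose = (5 - 3) / 1 = 2.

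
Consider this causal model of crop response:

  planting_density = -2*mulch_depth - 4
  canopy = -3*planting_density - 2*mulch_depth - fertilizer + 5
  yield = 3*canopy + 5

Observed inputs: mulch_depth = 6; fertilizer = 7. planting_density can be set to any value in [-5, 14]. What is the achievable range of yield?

-163 to 8

Intervening on planting_density fixes its value directly, overriding its dependence on mulch_depth.
Substituting into the canopy equation gives canopy = -3*planting_density - 14.
Substituting into the yield equation gives yield = -9*planting_density - 37.
Linear in planting_density, so extremes are at the endpoints: planting_density = -5 gives yield = 8; planting_density = 14 gives yield = -163.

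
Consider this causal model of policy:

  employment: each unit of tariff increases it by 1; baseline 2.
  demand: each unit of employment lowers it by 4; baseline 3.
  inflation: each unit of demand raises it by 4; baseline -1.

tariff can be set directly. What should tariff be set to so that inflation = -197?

Substituting into the demand equation gives demand = -4*tariff - 5.
Substituting into the inflation equation gives inflation = -16*tariff - 21.
Solve -16*tariff - 21 = -197: tariff = (-197 + 21) / -16 = 11.

tariff = 11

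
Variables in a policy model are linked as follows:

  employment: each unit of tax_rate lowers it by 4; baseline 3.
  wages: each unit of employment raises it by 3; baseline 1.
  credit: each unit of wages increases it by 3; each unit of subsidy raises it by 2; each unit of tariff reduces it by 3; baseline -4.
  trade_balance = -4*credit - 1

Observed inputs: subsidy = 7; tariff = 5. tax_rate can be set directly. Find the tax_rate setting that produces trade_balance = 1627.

tax_rate = 12

Substituting into the wages equation gives wages = -12*tax_rate + 10.
Substituting into the credit equation gives credit = -36*tax_rate + 25.
This gives trade_balance = 144*tax_rate - 101.
Solve 144*tax_rate - 101 = 1627: tax_rate = (1627 + 101) / 144 = 12.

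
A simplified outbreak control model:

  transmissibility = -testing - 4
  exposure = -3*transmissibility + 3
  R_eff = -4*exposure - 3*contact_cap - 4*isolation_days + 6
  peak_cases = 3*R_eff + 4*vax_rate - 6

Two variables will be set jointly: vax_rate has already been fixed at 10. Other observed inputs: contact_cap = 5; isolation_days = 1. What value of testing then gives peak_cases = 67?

testing = -7

With vax_rate held at 10:
Substituting into the exposure equation gives exposure = 3*testing + 15.
Substituting into the R_eff equation gives R_eff = -12*testing - 73.
This gives peak_cases = -36*testing - 185.
Solve -36*testing - 185 = 67: testing = (67 + 185) / -36 = -7.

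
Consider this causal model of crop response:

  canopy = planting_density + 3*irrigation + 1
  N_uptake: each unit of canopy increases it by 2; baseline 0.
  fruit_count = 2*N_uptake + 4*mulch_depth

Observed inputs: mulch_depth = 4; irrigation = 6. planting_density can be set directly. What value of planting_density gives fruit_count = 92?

Substituting into the canopy equation gives canopy = planting_density + 19.
Substituting into the N_uptake equation gives N_uptake = 2*planting_density + 38.
Substituting into the fruit_count equation gives fruit_count = 4*planting_density + 92.
Solve 4*planting_density + 92 = 92: planting_density = (92 - 92) / 4 = 0.

planting_density = 0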